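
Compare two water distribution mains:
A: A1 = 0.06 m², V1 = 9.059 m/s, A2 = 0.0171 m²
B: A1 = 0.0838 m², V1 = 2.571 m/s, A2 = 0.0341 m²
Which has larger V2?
V2(A) = 31.79 m/s, V2(B) = 6.318 m/s. Answer: A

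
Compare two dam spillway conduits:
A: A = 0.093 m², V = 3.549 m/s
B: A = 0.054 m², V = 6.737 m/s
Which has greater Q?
Q(A) = 330.1 L/s, Q(B) = 363.8 L/s. Answer: B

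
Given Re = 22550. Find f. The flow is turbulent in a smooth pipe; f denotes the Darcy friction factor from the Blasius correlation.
Formula: f = \frac{0.316}{Re^{0.25}}
f = 0.316/22550^0.25 = 0.02579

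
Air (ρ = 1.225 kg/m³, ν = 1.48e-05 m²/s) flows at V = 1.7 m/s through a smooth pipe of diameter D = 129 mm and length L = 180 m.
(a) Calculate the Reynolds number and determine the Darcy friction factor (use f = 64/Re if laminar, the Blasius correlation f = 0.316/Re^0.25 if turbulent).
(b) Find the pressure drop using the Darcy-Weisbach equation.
(a) Re = V·D/ν = 1.7·0.129/1.48e-05 = 14818 → turbulent (Re > 4000); f = 0.316/Re^0.25 = 0.316/14818^0.25 = 0.028641
(b) Darcy-Weisbach: ΔP = f·(L/D)·½ρV²/1000 = 0.028641·(180/0.129)·½·1.225·1.7²/1000 = 0.07074 kPa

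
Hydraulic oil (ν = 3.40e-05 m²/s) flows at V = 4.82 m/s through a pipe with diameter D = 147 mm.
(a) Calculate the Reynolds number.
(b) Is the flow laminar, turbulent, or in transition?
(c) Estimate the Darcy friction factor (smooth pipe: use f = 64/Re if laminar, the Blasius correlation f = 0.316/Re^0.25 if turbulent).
(a) Re = V·D/ν = 4.82·0.147/3.40e-05 = 20839
(b) Flow regime: turbulent (Re > 4000)
(c) Friction factor: f = 0.316/Re^0.25 = 0.316/20839^0.25 = 0.0263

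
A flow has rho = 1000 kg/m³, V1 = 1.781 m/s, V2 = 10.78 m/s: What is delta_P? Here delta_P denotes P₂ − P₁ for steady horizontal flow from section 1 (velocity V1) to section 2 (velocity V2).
Formula: \Delta P = \frac{1}{2} \rho (V_1^2 - V_2^2)
delta_P = 0.5·1000·(1.781² − 10.78²)/1000 = -56.52 kPa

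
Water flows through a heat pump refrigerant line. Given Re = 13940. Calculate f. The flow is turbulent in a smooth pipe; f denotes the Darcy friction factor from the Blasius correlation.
Formula: f = \frac{0.316}{Re^{0.25}}
f = 0.316/13940^0.25 = 0.02908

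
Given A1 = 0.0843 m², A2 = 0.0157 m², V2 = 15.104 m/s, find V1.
Formula: V_2 = \frac{A_1 V_1}{A_2}
Substituting knowns: 15.104 = 0.0843·V1/0.0157
Solving for V1: V1 = 15.104·0.0157/0.0843 = 2.813 m/s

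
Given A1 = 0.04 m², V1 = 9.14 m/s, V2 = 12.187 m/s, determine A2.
Formula: V_2 = \frac{A_1 V_1}{A_2}
Substituting knowns: 12.187 = 0.04·9.14/A2
Solving for A2: A2 = 0.04·9.14/12.187 = 0.03 m²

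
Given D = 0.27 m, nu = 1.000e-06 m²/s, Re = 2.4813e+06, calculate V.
Formula: Re = \frac{V D}{\nu}
Substituting knowns: 2.4813e+06 = V·0.27/1.000e-06
Solving for V: V = 2.4813e+06·1.000e-06/0.27 = 9.19 m/s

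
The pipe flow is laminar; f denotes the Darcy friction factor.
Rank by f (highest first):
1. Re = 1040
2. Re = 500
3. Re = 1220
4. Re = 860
Case 1: f = 0.06154
Case 2: f = 0.128
Case 3: f = 0.05246
Case 4: f = 0.07442
Ranking (highest first): 2, 4, 1, 3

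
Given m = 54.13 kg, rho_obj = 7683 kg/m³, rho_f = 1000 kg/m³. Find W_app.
Formula: W_{app} = mg\left(1 - \frac{\rho_f}{\rho_{obj}}\right)
W_app = 54.13·9.81·(1 − 1000/7683) = 461.9 N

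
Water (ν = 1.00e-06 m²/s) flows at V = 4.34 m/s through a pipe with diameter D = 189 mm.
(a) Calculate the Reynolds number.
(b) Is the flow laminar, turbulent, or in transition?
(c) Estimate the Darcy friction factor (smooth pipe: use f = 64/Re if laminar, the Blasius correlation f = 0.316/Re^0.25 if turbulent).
(a) Re = V·D/ν = 4.34·0.189/1.00e-06 = 820260
(b) Flow regime: turbulent (Re > 4000)
(c) Friction factor: f = 0.316/Re^0.25 = 0.316/820260^0.25 = 0.0105 (Blasius is strictly valid for Re ≲ 1e5; used here as the smooth-pipe estimate the problem specifies)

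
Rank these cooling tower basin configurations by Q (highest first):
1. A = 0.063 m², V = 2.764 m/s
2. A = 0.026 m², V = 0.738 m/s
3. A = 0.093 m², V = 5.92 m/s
Case 1: Q = 174.1 L/s
Case 2: Q = 19.19 L/s
Case 3: Q = 550.6 L/s
Ranking (highest first): 3, 1, 2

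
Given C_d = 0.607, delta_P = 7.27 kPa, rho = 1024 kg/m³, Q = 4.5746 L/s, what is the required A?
Formula: Q = C_d A \sqrt{\frac{2 \Delta P}{\rho}}
Substituting knowns: 4.5746 = 0.607·A·√(2·(7.27·1000)/1024)·1000
Solving for A: A = (4.5746/1000)/(0.607·√(2·(7.27·1000)/1024)) = 0.002 m²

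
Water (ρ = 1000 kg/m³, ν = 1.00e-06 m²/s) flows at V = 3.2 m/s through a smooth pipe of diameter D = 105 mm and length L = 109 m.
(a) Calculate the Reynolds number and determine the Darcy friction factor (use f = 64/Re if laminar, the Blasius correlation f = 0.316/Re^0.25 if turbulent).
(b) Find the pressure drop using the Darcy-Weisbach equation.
(a) Re = V·D/ν = 3.2·0.105/1.00e-06 = 336000 → turbulent (Re > 4000); f = 0.316/Re^0.25 = 0.316/336000^0.25 = 0.013125 (Blasius is strictly valid for Re ≲ 1e5; used here as the smooth-pipe estimate the problem specifies)
(b) Darcy-Weisbach: ΔP = f·(L/D)·½ρV²/1000 = 0.013125·(109/0.105)·½·1000·3.2²/1000 = 69.76 kPa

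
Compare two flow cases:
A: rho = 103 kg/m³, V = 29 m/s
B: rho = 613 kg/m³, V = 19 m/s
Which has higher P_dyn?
P_dyn(A) = 43.31 kPa, P_dyn(B) = 110.6 kPa. Answer: B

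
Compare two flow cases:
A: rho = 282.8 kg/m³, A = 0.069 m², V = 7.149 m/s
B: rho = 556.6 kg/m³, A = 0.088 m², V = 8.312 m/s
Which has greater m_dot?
m_dot(A) = 139.5 kg/s, m_dot(B) = 407.1 kg/s. Answer: B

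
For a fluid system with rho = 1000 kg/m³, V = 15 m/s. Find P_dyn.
Formula: P_{dyn} = \frac{1}{2} \rho V^2
P_dyn = 0.5·1000·15²/1000 = 112.5 kPa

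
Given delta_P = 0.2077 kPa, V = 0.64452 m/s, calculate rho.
Formula: V = \sqrt{\frac{2 \Delta P}{\rho}}
Substituting knowns: 0.64452 = √(2·(0.2077·1000)/rho)
Solving for rho: rho = 2·(0.2077·1000)/0.64452² = 1000 kg/m³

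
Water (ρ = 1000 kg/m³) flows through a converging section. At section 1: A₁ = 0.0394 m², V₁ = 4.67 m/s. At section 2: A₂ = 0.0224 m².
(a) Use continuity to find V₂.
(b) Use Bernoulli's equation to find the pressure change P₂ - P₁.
(a) Continuity: A₁V₁=A₂V₂ -> V₂=A₁V₁/A₂=0.0394*4.67/0.0224=8.21 m/s
(b) Bernoulli: P₂-P₁=0.5*rho*(V₁^2-V₂^2)/1000=0.5*1000*(4.67^2-8.21^2)/1000=-22.8 kPa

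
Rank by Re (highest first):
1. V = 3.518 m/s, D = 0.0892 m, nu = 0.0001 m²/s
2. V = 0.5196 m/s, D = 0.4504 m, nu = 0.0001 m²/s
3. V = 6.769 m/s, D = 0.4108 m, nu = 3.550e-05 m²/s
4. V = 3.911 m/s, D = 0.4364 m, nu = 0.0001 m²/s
Case 1: Re = 3138
Case 2: Re = 2340
Case 3: Re = 78330
Case 4: Re = 17068
Ranking (highest first): 3, 4, 1, 2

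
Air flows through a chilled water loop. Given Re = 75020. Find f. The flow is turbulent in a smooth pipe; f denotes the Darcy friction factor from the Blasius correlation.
Formula: f = \frac{0.316}{Re^{0.25}}
f = 0.316/75020^0.25 = 0.01909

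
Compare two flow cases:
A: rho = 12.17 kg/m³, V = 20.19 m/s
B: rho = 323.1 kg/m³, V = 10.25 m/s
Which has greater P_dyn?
P_dyn(A) = 2.48 kPa, P_dyn(B) = 16.97 kPa. Answer: B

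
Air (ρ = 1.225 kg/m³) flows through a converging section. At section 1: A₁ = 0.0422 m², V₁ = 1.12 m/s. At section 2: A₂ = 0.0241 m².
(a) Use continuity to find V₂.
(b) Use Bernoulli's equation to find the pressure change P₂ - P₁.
(a) Continuity: A₁V₁=A₂V₂ -> V₂=A₁V₁/A₂=0.0422*1.12/0.0241=1.96 m/s
(b) Bernoulli: P₂-P₁=0.5*rho*(V₁^2-V₂^2)/1000=0.5*1.225*(1.12^2-1.96^2)/1000=-0.001585 kPa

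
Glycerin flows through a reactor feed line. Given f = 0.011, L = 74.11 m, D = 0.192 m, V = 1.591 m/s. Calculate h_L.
Formula: h_L = f \frac{L}{D} \frac{V^2}{2g}
h_L = 0.011·(74.11/0.192)·1.591²/(2·9.81) = 0.5478 m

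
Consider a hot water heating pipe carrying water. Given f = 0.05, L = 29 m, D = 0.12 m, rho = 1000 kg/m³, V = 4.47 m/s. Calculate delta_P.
Formula: \Delta P = f \frac{L}{D} \frac{\rho V^2}{2}
delta_P = 0.05·(29/0.12)·0.5·1000·4.47²/1000 = 120.7 kPa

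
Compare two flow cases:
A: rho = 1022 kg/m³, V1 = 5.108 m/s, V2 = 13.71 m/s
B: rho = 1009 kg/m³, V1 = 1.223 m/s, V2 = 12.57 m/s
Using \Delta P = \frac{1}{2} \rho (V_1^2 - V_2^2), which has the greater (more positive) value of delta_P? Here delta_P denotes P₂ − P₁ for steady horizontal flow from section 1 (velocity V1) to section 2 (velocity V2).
delta_P(A) = -82.72 kPa, delta_P(B) = -78.96 kPa. Answer: B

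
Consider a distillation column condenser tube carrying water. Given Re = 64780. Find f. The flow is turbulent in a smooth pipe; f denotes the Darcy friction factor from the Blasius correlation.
Formula: f = \frac{0.316}{Re^{0.25}}
f = 0.316/64780^0.25 = 0.01981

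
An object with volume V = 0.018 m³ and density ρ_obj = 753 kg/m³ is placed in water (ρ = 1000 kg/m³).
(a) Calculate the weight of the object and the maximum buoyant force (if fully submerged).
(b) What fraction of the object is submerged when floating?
(a) W=rho_obj*g*V=753*9.81*0.018=133.0 N; F_B(max)=rho*g*V=1000*9.81*0.018=176.6 N
(b) Floating fraction=rho_obj/rho=753/1000=0.753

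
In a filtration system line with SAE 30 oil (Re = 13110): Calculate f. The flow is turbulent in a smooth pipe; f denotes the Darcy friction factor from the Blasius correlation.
Formula: f = \frac{0.316}{Re^{0.25}}
f = 0.316/13110^0.25 = 0.02953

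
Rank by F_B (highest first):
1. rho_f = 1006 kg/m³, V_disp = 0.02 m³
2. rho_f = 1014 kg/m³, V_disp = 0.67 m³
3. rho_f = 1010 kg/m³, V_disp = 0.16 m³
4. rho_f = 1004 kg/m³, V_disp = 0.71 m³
Case 1: F_B = 197.4 N
Case 2: F_B = 6665 N
Case 3: F_B = 1585 N
Case 4: F_B = 6993 N
Ranking (highest first): 4, 2, 3, 1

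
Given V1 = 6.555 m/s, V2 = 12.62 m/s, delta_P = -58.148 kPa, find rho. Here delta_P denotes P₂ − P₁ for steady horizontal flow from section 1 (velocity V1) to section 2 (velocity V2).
Formula: \Delta P = \frac{1}{2} \rho (V_1^2 - V_2^2)
Substituting knowns: -58.148 = 0.5·rho·(6.555² − 12.62²)/1000
Solving for rho: rho = 2·(-58.148·1000)/(6.555² − 12.62²) = 1000 kg/m³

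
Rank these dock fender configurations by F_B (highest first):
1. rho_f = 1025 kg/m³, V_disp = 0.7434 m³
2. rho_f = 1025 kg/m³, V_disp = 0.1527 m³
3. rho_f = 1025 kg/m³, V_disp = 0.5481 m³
Case 1: F_B = 7475 N
Case 2: F_B = 1535 N
Case 3: F_B = 5511 N
Ranking (highest first): 1, 3, 2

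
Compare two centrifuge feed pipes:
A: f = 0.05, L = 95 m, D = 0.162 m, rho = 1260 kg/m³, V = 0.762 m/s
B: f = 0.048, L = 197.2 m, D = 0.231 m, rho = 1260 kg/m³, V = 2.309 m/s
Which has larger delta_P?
delta_P(A) = 10.73 kPa, delta_P(B) = 137.6 kPa. Answer: B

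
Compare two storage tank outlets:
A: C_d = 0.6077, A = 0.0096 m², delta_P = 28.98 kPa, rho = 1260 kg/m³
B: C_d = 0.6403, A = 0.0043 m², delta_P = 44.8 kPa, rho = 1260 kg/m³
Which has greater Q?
Q(A) = 39.57 L/s, Q(B) = 23.22 L/s. Answer: A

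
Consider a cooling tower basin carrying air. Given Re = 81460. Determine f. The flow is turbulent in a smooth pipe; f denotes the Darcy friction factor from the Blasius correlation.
Formula: f = \frac{0.316}{Re^{0.25}}
f = 0.316/81460^0.25 = 0.0187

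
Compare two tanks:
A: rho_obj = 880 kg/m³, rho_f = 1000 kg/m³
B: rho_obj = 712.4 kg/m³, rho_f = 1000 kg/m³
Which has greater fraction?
fraction(A) = 0.88, fraction(B) = 0.7124. Answer: A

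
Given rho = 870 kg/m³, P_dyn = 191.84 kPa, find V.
Formula: P_{dyn} = \frac{1}{2} \rho V^2
Substituting knowns: 191.84 = 0.5·870·V²/1000
Solving for V: V = √(2·(191.84·1000)/870) = 21 m/s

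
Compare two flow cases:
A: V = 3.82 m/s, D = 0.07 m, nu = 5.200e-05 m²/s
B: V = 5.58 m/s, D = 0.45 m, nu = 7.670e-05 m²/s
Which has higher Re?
Re(A) = 5142, Re(B) = 32738. Answer: B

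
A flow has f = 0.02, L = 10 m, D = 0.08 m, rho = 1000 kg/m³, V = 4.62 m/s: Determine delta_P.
Formula: \Delta P = f \frac{L}{D} \frac{\rho V^2}{2}
delta_P = 0.02·(10/0.08)·0.5·1000·4.62²/1000 = 26.68 kPa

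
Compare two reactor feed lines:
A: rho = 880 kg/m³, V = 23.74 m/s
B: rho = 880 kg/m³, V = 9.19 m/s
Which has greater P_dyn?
P_dyn(A) = 248 kPa, P_dyn(B) = 37.16 kPa. Answer: A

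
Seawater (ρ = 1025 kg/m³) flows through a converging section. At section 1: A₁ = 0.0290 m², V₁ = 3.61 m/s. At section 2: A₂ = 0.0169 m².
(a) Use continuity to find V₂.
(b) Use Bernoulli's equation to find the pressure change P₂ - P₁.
(a) Continuity: A₁V₁=A₂V₂ -> V₂=A₁V₁/A₂=0.0290*3.61/0.0169=6.19 m/s
(b) Bernoulli: P₂-P₁=0.5*rho*(V₁^2-V₂^2)/1000=0.5*1025*(3.61^2-6.19^2)/1000=-12.96 kPa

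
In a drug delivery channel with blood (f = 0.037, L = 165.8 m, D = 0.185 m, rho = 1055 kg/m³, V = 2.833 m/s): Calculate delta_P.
Formula: \Delta P = f \frac{L}{D} \frac{\rho V^2}{2}
delta_P = 0.037·(165.8/0.185)·0.5·1055·2.833²/1000 = 140.4 kPa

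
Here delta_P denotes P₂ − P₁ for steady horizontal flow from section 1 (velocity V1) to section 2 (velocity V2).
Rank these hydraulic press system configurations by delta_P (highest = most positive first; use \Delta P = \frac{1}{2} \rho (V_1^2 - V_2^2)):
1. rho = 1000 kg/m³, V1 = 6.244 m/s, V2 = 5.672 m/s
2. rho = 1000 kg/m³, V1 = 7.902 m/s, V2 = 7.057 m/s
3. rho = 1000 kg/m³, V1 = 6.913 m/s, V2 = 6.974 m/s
Case 1: delta_P = 3.408 kPa
Case 2: delta_P = 6.32 kPa
Case 3: delta_P = -0.4236 kPa
Ranking (highest first): 2, 1, 3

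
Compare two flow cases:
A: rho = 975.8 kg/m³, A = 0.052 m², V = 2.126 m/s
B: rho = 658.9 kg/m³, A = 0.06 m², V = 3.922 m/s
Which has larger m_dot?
m_dot(A) = 107.9 kg/s, m_dot(B) = 155.1 kg/s. Answer: B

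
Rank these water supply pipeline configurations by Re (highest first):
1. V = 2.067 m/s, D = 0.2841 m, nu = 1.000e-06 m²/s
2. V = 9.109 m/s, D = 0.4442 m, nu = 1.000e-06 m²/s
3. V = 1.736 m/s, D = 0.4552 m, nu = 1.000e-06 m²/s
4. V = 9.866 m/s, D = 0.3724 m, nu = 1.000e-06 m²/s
Case 1: Re = 587235
Case 2: Re = 4.046e+06
Case 3: Re = 790227
Case 4: Re = 3.674e+06
Ranking (highest first): 2, 4, 3, 1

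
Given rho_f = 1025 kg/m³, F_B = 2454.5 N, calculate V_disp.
Formula: F_B = \rho_f g V_{disp}
Substituting knowns: 2454.5 = 1025·9.81·V_disp
Solving for V_disp: V_disp = 2454.5/(1025·9.81) = 0.2441 m³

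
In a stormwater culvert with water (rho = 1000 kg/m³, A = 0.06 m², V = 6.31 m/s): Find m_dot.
Formula: \dot{m} = \rho A V
m_dot = 1000·0.06·6.31 = 378.6 kg/s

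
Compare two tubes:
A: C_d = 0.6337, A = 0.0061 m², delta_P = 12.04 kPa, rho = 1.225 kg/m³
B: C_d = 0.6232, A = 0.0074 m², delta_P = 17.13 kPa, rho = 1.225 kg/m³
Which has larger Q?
Q(A) = 542 L/s, Q(B) = 771.2 L/s. Answer: B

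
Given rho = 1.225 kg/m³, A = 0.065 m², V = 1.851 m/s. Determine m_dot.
Formula: \dot{m} = \rho A V
m_dot = 1.225·0.065·1.851 = 0.1474 kg/s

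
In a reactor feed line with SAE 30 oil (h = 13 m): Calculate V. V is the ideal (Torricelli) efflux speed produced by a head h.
Formula: V = \sqrt{2 g h}
V = √(2·9.81·13) = 15.97 m/s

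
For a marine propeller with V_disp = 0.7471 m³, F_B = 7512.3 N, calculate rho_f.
Formula: F_B = \rho_f g V_{disp}
Substituting knowns: 7512.3 = rho_f·9.81·0.7471
Solving for rho_f: rho_f = 7512.3/(9.81·0.7471) = 1025 kg/m³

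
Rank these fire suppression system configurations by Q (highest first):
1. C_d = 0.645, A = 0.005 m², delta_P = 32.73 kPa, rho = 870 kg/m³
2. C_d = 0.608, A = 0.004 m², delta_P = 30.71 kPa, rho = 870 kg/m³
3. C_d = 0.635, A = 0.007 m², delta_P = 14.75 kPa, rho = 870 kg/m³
Case 1: Q = 27.97 L/s
Case 2: Q = 20.43 L/s
Case 3: Q = 25.88 L/s
Ranking (highest first): 1, 3, 2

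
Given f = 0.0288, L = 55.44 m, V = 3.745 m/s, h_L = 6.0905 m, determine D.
Formula: h_L = f \frac{L}{D} \frac{V^2}{2g}
Substituting knowns: 6.0905 = 0.0288·(55.44/D)·3.745²/(2·9.81)
Solving for D: D = 0.0288·55.44·3.745²/(2·9.81·6.0905) = 0.1874 m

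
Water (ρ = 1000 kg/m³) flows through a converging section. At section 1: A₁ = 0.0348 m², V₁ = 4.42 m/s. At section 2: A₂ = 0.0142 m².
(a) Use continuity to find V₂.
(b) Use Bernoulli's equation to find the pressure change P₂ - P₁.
(a) Continuity: A₁V₁=A₂V₂ -> V₂=A₁V₁/A₂=0.0348*4.42/0.0142=10.83 m/s
(b) Bernoulli: P₂-P₁=0.5*rho*(V₁^2-V₂^2)/1000=0.5*1000*(4.42^2-10.83^2)/1000=-48.88 kPa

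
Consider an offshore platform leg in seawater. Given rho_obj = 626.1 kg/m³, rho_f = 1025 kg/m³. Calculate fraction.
Formula: f_{sub} = \frac{\rho_{obj}}{\rho_f}
fraction = 626.1/1025 = 0.6108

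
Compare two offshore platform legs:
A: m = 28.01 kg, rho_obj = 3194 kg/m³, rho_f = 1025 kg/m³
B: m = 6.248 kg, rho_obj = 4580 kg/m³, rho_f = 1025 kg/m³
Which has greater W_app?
W_app(A) = 186.6 N, W_app(B) = 47.58 N. Answer: A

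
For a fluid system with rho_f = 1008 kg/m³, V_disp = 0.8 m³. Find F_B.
Formula: F_B = \rho_f g V_{disp}
F_B = 1008·9.81·0.8 = 7911 N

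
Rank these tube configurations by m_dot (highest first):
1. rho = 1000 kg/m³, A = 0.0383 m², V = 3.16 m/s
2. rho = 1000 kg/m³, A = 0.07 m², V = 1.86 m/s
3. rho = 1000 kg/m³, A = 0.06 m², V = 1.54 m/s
Case 1: m_dot = 121 kg/s
Case 2: m_dot = 130.2 kg/s
Case 3: m_dot = 92.4 kg/s
Ranking (highest first): 2, 1, 3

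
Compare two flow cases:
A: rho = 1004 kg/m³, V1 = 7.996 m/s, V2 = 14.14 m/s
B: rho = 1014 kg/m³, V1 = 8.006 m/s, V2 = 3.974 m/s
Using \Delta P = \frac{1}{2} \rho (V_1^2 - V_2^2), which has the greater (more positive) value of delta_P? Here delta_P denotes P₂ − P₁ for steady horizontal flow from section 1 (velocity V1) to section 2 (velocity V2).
delta_P(A) = -68.27 kPa, delta_P(B) = 24.49 kPa. Answer: B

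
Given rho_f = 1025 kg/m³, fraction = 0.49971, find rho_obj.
Formula: f_{sub} = \frac{\rho_{obj}}{\rho_f}
Substituting knowns: 0.49971 = rho_obj/1025
Solving for rho_obj: rho_obj = 0.49971·1025 = 512.2 kg/m³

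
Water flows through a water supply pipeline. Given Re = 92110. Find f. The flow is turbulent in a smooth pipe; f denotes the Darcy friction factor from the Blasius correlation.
Formula: f = \frac{0.316}{Re^{0.25}}
f = 0.316/92110^0.25 = 0.01814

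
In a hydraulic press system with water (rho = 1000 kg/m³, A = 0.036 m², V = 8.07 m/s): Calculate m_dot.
Formula: \dot{m} = \rho A V
m_dot = 1000·0.036·8.07 = 290.5 kg/s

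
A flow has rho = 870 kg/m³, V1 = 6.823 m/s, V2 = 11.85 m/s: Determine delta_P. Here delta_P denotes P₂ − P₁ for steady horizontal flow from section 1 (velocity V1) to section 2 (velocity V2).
Formula: \Delta P = \frac{1}{2} \rho (V_1^2 - V_2^2)
delta_P = 0.5·870·(6.823² − 11.85²)/1000 = -40.83 kPa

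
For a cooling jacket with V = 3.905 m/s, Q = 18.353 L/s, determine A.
Formula: Q = A V
Substituting knowns: 18.353 = A·3.905·1000
Solving for A: A = (18.353/1000)/3.905 = 0.0047 m²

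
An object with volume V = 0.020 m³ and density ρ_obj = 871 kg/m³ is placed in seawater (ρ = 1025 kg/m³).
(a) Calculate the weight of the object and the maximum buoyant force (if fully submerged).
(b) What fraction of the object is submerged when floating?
(a) W=rho_obj*g*V=871*9.81*0.020=170.9 N; F_B(max)=rho*g*V=1025*9.81*0.020=201.1 N
(b) Floating fraction=rho_obj/rho=871/1025=0.850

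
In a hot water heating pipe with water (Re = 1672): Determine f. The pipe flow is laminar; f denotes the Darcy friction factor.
Formula: f = \frac{64}{Re}
f = 64/1672 = 0.03828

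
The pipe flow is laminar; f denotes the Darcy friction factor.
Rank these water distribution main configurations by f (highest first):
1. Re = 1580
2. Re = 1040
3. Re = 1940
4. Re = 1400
Case 1: f = 0.04051
Case 2: f = 0.06154
Case 3: f = 0.03299
Case 4: f = 0.04571
Ranking (highest first): 2, 4, 1, 3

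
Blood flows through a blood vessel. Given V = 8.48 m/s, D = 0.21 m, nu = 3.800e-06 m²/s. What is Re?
Formula: Re = \frac{V D}{\nu}
Re = 8.48·0.21/3.800e-06 = 468632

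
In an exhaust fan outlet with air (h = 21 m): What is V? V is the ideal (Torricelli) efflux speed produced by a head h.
Formula: V = \sqrt{2 g h}
V = √(2·9.81·21) = 20.3 m/s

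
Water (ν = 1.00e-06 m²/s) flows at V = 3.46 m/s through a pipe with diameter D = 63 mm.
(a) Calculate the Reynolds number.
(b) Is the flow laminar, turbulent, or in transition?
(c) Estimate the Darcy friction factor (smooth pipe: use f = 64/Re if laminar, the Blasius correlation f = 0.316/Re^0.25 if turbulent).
(a) Re = V·D/ν = 3.46·0.063/1.00e-06 = 217980
(b) Flow regime: turbulent (Re > 4000)
(c) Friction factor: f = 0.316/Re^0.25 = 0.316/217980^0.25 = 0.01462 (Blasius is strictly valid for Re ≲ 1e5; used here as the smooth-pipe estimate the problem specifies)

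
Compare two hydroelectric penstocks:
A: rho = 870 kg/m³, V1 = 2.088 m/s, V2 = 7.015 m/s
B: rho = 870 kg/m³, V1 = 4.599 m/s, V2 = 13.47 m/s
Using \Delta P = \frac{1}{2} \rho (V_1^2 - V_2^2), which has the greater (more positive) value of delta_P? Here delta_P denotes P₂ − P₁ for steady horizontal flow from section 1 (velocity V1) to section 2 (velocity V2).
delta_P(A) = -19.51 kPa, delta_P(B) = -69.73 kPa. Answer: A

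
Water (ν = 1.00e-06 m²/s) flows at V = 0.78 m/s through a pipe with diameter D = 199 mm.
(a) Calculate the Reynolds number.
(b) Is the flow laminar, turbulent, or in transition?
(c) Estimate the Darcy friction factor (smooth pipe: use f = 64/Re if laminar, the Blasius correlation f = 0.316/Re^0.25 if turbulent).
(a) Re = V·D/ν = 0.78·0.199/1.00e-06 = 155220
(b) Flow regime: turbulent (Re > 4000)
(c) Friction factor: f = 0.316/Re^0.25 = 0.316/155220^0.25 = 0.01592 (Blasius is strictly valid for Re ≲ 1e5; used here as the smooth-pipe estimate the problem specifies)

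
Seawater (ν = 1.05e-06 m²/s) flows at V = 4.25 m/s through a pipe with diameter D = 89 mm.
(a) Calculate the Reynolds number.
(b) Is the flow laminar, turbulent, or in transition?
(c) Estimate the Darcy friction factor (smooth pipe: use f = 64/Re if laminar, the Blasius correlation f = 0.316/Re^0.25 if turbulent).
(a) Re = V·D/ν = 4.25·0.089/1.05e-06 = 360240
(b) Flow regime: turbulent (Re > 4000)
(c) Friction factor: f = 0.316/Re^0.25 = 0.316/360240^0.25 = 0.0129 (Blasius is strictly valid for Re ≲ 1e5; used here as the smooth-pipe estimate the problem specifies)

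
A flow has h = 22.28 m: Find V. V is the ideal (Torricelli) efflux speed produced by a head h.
Formula: V = \sqrt{2 g h}
V = √(2·9.81·22.28) = 20.91 m/s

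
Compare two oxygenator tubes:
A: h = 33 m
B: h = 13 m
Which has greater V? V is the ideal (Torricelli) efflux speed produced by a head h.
V(A) = 25.45 m/s, V(B) = 15.97 m/s. Answer: A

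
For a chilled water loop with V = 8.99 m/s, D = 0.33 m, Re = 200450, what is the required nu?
Formula: Re = \frac{V D}{\nu}
Substituting knowns: 200450 = 8.99·0.33/nu
Solving for nu: nu = 8.99·0.33/200450 = 1.480e-05 m²/s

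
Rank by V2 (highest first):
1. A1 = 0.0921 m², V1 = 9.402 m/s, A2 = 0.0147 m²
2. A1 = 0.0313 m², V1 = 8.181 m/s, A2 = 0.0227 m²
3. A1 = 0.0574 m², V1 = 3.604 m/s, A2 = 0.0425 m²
Case 1: V2 = 58.91 m/s
Case 2: V2 = 11.28 m/s
Case 3: V2 = 4.868 m/s
Ranking (highest first): 1, 2, 3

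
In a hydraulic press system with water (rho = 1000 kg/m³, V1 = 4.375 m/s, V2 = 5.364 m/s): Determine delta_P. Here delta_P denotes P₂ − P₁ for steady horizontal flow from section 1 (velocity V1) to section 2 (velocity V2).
Formula: \Delta P = \frac{1}{2} \rho (V_1^2 - V_2^2)
delta_P = 0.5·1000·(4.375² − 5.364²)/1000 = -4.816 kPa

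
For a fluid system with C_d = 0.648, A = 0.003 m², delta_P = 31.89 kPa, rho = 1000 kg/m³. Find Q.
Formula: Q = C_d A \sqrt{\frac{2 \Delta P}{\rho}}
Q = 0.648·0.003·√(2·(31.89·1000)/1000)·1000 = 15.53 L/s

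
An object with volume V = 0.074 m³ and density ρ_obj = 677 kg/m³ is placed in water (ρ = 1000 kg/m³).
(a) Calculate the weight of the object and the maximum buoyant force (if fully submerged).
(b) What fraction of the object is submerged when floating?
(a) W=rho_obj*g*V=677*9.81*0.074=491.5 N; F_B(max)=rho*g*V=1000*9.81*0.074=725.9 N
(b) Floating fraction=rho_obj/rho=677/1000=0.677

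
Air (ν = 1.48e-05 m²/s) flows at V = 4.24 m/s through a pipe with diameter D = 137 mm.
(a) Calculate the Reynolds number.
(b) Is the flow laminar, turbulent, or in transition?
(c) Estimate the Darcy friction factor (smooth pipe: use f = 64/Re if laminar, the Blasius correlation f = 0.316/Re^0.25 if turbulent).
(a) Re = V·D/ν = 4.24·0.137/1.48e-05 = 39249
(b) Flow regime: turbulent (Re > 4000)
(c) Friction factor: f = 0.316/Re^0.25 = 0.316/39249^0.25 = 0.02245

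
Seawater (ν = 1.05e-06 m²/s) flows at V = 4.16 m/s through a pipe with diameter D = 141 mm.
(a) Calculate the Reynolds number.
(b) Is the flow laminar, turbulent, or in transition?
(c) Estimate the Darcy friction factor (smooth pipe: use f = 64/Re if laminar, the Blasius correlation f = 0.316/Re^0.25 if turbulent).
(a) Re = V·D/ν = 4.16·0.141/1.05e-06 = 558630
(b) Flow regime: turbulent (Re > 4000)
(c) Friction factor: f = 0.316/Re^0.25 = 0.316/558630^0.25 = 0.01156 (Blasius is strictly valid for Re ≲ 1e5; used here as the smooth-pipe estimate the problem specifies)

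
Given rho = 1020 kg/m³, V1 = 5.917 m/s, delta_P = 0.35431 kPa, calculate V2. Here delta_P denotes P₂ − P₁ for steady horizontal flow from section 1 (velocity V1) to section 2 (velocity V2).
Formula: \Delta P = \frac{1}{2} \rho (V_1^2 - V_2^2)
Substituting knowns: 0.35431 = 0.5·1020·(5.917² − V2²)/1000
Solving for V2: V2 = √(5.917² − 2·(0.35431·1000)/1020) = 5.858 m/s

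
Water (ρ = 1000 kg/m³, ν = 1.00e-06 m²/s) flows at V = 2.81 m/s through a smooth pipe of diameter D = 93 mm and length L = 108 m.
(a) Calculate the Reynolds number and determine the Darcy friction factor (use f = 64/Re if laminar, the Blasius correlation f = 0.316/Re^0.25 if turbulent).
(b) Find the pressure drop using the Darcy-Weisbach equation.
(a) Re = V·D/ν = 2.81·0.093/1.00e-06 = 261330 → turbulent (Re > 4000); f = 0.316/Re^0.25 = 0.316/261330^0.25 = 0.013976 (Blasius is strictly valid for Re ≲ 1e5; used here as the smooth-pipe estimate the problem specifies)
(b) Darcy-Weisbach: ΔP = f·(L/D)·½ρV²/1000 = 0.013976·(108/0.093)·½·1000·2.81²/1000 = 64.08 kPa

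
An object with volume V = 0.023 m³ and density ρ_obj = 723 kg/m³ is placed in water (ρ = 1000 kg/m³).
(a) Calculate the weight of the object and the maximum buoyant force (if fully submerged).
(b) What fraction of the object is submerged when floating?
(a) W=rho_obj*g*V=723*9.81*0.023=163.1 N; F_B(max)=rho*g*V=1000*9.81*0.023=225.6 N
(b) Floating fraction=rho_obj/rho=723/1000=0.723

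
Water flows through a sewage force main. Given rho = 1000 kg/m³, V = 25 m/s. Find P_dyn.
Formula: P_{dyn} = \frac{1}{2} \rho V^2
P_dyn = 0.5·1000·25²/1000 = 312.5 kPa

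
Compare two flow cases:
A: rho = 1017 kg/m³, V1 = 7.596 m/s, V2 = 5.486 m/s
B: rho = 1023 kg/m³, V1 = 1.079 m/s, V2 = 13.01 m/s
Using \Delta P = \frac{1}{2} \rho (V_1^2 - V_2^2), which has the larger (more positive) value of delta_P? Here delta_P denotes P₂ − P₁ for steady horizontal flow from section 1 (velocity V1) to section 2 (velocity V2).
delta_P(A) = 14.04 kPa, delta_P(B) = -85.98 kPa. Answer: A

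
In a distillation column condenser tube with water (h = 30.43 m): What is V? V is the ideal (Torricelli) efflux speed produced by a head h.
Formula: V = \sqrt{2 g h}
V = √(2·9.81·30.43) = 24.43 m/s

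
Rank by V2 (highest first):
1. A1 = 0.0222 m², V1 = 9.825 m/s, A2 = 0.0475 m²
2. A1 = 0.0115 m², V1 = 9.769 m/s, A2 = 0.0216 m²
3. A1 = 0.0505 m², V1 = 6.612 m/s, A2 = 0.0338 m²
Case 1: V2 = 4.592 m/s
Case 2: V2 = 5.201 m/s
Case 3: V2 = 9.879 m/s
Ranking (highest first): 3, 2, 1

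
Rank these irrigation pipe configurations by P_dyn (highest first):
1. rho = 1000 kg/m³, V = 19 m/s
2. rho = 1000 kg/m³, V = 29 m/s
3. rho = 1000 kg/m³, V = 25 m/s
Case 1: P_dyn = 180.5 kPa
Case 2: P_dyn = 420.5 kPa
Case 3: P_dyn = 312.5 kPa
Ranking (highest first): 2, 3, 1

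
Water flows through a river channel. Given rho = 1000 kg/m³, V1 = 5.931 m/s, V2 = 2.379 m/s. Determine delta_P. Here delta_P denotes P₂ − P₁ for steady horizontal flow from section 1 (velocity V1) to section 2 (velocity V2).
Formula: \Delta P = \frac{1}{2} \rho (V_1^2 - V_2^2)
delta_P = 0.5·1000·(5.931² − 2.379²)/1000 = 14.76 kPa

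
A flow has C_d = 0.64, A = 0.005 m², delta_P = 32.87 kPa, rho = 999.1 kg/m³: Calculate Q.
Formula: Q = C_d A \sqrt{\frac{2 \Delta P}{\rho}}
Q = 0.64·0.005·√(2·(32.87·1000)/999.1)·1000 = 25.96 L/s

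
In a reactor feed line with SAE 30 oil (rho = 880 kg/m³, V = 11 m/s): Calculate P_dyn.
Formula: P_{dyn} = \frac{1}{2} \rho V^2
P_dyn = 0.5·880·11²/1000 = 53.24 kPa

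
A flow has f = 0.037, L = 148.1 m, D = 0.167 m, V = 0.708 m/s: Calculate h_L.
Formula: h_L = f \frac{L}{D} \frac{V^2}{2g}
h_L = 0.037·(148.1/0.167)·0.708²/(2·9.81) = 0.8383 m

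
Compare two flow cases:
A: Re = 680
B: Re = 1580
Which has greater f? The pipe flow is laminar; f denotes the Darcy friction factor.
f(A) = 0.09412, f(B) = 0.04051. Answer: A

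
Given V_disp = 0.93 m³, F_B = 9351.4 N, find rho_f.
Formula: F_B = \rho_f g V_{disp}
Substituting knowns: 9351.4 = rho_f·9.81·0.93
Solving for rho_f: rho_f = 9351.4/(9.81·0.93) = 1025 kg/m³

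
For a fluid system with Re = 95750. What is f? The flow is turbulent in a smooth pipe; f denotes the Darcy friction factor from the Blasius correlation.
Formula: f = \frac{0.316}{Re^{0.25}}
f = 0.316/95750^0.25 = 0.01796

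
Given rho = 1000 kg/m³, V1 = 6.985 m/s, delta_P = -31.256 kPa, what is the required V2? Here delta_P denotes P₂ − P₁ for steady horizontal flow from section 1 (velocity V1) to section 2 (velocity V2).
Formula: \Delta P = \frac{1}{2} \rho (V_1^2 - V_2^2)
Substituting knowns: -31.256 = 0.5·1000·(6.985² − V2²)/1000
Solving for V2: V2 = √(6.985² − 2·(-31.256·1000)/1000) = 10.55 m/s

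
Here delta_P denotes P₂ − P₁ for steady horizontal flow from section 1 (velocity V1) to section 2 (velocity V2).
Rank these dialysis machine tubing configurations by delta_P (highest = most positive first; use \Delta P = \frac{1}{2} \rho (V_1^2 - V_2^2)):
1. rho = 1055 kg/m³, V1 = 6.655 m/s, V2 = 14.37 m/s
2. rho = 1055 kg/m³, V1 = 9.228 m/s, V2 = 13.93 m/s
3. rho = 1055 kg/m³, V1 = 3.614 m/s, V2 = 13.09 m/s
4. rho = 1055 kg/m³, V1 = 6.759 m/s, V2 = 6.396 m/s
Case 1: delta_P = -85.56 kPa
Case 2: delta_P = -57.44 kPa
Case 3: delta_P = -83.5 kPa
Case 4: delta_P = 2.519 kPa
Ranking (highest first): 4, 2, 3, 1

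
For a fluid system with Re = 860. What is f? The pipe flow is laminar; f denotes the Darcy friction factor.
Formula: f = \frac{64}{Re}
f = 64/860 = 0.07442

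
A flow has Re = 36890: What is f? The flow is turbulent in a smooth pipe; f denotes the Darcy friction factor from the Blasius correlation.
Formula: f = \frac{0.316}{Re^{0.25}}
f = 0.316/36890^0.25 = 0.0228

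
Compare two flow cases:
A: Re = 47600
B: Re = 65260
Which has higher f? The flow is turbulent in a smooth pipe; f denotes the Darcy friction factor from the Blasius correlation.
f(A) = 0.02139, f(B) = 0.01977. Answer: A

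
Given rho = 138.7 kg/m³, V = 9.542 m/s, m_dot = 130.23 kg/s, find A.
Formula: \dot{m} = \rho A V
Substituting knowns: 130.23 = 138.7·A·9.542
Solving for A: A = 130.23/(138.7·9.542) = 0.0984 m²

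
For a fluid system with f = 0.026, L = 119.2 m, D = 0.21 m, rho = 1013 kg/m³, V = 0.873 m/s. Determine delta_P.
Formula: \Delta P = f \frac{L}{D} \frac{\rho V^2}{2}
delta_P = 0.026·(119.2/0.21)·0.5·1013·0.873²/1000 = 5.697 kPa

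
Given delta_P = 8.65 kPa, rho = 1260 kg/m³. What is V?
Formula: V = \sqrt{\frac{2 \Delta P}{\rho}}
V = √(2·(8.65·1000)/1260) = 3.705 m/s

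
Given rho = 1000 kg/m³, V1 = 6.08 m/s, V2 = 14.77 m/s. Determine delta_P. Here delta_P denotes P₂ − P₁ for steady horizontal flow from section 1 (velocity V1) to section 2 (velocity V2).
Formula: \Delta P = \frac{1}{2} \rho (V_1^2 - V_2^2)
delta_P = 0.5·1000·(6.08² − 14.77²)/1000 = -90.59 kPa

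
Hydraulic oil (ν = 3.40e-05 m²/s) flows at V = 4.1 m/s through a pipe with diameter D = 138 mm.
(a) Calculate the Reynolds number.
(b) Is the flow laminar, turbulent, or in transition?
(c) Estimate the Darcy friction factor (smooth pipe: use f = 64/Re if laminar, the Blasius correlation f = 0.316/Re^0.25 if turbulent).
(a) Re = V·D/ν = 4.1·0.138/3.40e-05 = 16641
(b) Flow regime: turbulent (Re > 4000)
(c) Friction factor: f = 0.316/Re^0.25 = 0.316/16641^0.25 = 0.02782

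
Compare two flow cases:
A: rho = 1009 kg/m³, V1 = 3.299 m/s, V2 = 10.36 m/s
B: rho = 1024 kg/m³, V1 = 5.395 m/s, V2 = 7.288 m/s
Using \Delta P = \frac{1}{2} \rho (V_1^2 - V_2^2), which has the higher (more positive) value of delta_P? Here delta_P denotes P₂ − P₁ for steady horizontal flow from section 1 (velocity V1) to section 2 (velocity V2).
delta_P(A) = -48.66 kPa, delta_P(B) = -12.29 kPa. Answer: B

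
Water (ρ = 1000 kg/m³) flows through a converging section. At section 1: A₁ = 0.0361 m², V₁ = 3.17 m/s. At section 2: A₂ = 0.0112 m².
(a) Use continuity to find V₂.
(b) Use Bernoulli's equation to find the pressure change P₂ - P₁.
(a) Continuity: A₁V₁=A₂V₂ -> V₂=A₁V₁/A₂=0.0361*3.17/0.0112=10.22 m/s
(b) Bernoulli: P₂-P₁=0.5*rho*(V₁^2-V₂^2)/1000=0.5*1000*(3.17^2-10.22^2)/1000=-47.2 kPa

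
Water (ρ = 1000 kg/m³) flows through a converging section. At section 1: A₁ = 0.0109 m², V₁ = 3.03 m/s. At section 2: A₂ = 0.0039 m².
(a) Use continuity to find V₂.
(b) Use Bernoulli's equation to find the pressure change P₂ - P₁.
(a) Continuity: A₁V₁=A₂V₂ -> V₂=A₁V₁/A₂=0.0109*3.03/0.0039=8.47 m/s
(b) Bernoulli: P₂-P₁=0.5*rho*(V₁^2-V₂^2)/1000=0.5*1000*(3.03^2-8.47^2)/1000=-31.28 kPa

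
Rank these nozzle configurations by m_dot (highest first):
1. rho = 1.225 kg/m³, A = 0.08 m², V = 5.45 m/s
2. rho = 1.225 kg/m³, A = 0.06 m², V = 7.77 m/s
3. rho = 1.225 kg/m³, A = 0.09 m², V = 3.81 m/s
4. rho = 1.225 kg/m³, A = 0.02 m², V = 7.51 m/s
Case 1: m_dot = 0.5341 kg/s
Case 2: m_dot = 0.5711 kg/s
Case 3: m_dot = 0.4201 kg/s
Case 4: m_dot = 0.184 kg/s
Ranking (highest first): 2, 1, 3, 4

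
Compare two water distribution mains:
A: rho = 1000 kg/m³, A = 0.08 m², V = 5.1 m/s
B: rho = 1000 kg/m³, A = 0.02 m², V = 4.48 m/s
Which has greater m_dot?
m_dot(A) = 408 kg/s, m_dot(B) = 89.6 kg/s. Answer: A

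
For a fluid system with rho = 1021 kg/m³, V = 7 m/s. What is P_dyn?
Formula: P_{dyn} = \frac{1}{2} \rho V^2
P_dyn = 0.5·1021·7²/1000 = 25.01 kPa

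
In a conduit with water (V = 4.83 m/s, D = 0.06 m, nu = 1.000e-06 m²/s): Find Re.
Formula: Re = \frac{V D}{\nu}
Re = 4.83·0.06/1.000e-06 = 289800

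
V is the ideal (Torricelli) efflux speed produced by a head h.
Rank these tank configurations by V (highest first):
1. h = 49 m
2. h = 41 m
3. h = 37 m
Case 1: V = 31.01 m/s
Case 2: V = 28.36 m/s
Case 3: V = 26.94 m/s
Ranking (highest first): 1, 2, 3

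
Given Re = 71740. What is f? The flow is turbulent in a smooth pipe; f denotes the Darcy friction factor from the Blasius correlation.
Formula: f = \frac{0.316}{Re^{0.25}}
f = 0.316/71740^0.25 = 0.01931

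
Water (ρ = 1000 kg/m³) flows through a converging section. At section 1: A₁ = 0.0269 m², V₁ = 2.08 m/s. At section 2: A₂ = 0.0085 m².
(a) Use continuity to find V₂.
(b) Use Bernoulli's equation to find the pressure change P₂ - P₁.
(a) Continuity: A₁V₁=A₂V₂ -> V₂=A₁V₁/A₂=0.0269*2.08/0.0085=6.58 m/s
(b) Bernoulli: P₂-P₁=0.5*rho*(V₁^2-V₂^2)/1000=0.5*1000*(2.08^2-6.58^2)/1000=-19.48 kPa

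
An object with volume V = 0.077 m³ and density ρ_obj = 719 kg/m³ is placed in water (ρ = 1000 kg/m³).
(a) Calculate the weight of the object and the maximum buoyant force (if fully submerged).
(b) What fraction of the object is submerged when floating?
(a) W=rho_obj*g*V=719*9.81*0.077=543.1 N; F_B(max)=rho*g*V=1000*9.81*0.077=755.4 N
(b) Floating fraction=rho_obj/rho=719/1000=0.719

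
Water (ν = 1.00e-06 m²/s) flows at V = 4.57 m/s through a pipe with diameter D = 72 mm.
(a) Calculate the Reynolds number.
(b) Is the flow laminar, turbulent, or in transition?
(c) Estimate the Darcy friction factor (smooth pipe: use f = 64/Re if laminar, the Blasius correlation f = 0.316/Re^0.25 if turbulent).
(a) Re = V·D/ν = 4.57·0.072/1.00e-06 = 329040
(b) Flow regime: turbulent (Re > 4000)
(c) Friction factor: f = 0.316/Re^0.25 = 0.316/329040^0.25 = 0.01319 (Blasius is strictly valid for Re ≲ 1e5; used here as the smooth-pipe estimate the problem specifies)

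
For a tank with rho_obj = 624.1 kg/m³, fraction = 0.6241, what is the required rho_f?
Formula: f_{sub} = \frac{\rho_{obj}}{\rho_f}
Substituting knowns: 0.6241 = 624.1/rho_f
Solving for rho_f: rho_f = 624.1/0.6241 = 1000 kg/m³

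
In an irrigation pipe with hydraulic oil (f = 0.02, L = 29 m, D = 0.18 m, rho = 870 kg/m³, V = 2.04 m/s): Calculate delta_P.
Formula: \Delta P = f \frac{L}{D} \frac{\rho V^2}{2}
delta_P = 0.02·(29/0.18)·0.5·870·2.04²/1000 = 5.833 kPa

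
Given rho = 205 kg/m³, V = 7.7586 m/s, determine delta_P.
Formula: V = \sqrt{\frac{2 \Delta P}{\rho}}
Substituting knowns: 7.7586 = √(2·(delta_P·1000)/205)
Solving for delta_P: delta_P = 7.7586²·205/2/1000 = 6.17 kPa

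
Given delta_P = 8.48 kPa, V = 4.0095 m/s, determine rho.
Formula: V = \sqrt{\frac{2 \Delta P}{\rho}}
Substituting knowns: 4.0095 = √(2·(8.48·1000)/rho)
Solving for rho: rho = 2·(8.48·1000)/4.0095² = 1055 kg/m³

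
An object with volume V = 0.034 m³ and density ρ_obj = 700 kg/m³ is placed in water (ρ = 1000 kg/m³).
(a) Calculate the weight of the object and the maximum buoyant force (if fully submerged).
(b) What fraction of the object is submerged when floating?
(a) W=rho_obj*g*V=700*9.81*0.034=233.5 N; F_B(max)=rho*g*V=1000*9.81*0.034=333.5 N
(b) Floating fraction=rho_obj/rho=700/1000=0.700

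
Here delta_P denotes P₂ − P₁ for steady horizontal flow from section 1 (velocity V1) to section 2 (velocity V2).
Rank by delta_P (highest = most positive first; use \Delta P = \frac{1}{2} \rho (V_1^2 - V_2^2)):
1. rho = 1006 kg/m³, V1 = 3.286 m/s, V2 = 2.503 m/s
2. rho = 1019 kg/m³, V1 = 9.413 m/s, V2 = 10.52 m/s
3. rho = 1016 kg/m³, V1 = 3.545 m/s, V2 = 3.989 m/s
Case 1: delta_P = 2.28 kPa
Case 2: delta_P = -11.24 kPa
Case 3: delta_P = -1.699 kPa
Ranking (highest first): 1, 3, 2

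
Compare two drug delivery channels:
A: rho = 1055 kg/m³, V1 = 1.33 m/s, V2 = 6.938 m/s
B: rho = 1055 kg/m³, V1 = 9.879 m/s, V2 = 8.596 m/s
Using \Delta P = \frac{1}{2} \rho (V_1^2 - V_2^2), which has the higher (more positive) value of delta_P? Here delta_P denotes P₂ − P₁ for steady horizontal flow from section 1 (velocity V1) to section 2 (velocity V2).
delta_P(A) = -24.46 kPa, delta_P(B) = 12.5 kPa. Answer: B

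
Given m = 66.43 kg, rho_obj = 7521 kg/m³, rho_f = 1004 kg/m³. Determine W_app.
Formula: W_{app} = mg\left(1 - \frac{\rho_f}{\rho_{obj}}\right)
W_app = 66.43·9.81·(1 − 1004/7521) = 564.7 N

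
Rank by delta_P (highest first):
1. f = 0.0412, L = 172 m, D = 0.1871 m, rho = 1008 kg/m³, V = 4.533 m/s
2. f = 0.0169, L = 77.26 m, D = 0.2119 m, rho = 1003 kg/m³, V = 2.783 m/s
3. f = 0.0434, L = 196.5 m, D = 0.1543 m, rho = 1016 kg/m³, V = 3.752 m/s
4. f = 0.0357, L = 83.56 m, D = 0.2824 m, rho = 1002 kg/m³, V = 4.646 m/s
Case 1: delta_P = 392.2 kPa
Case 2: delta_P = 23.93 kPa
Case 3: delta_P = 395.3 kPa
Case 4: delta_P = 114.2 kPa
Ranking (highest first): 3, 1, 4, 2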